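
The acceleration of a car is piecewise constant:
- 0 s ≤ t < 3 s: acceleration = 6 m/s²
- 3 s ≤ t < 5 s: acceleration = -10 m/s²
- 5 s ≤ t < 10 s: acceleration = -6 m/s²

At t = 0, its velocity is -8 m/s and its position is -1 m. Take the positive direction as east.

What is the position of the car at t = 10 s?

-123 m

On each constant-a segment, Δv = aΔt and Δx = v₀Δt + ½aΔt²; chain segment to segment.
0–3 s: v starts -8 m/s; Δx = -8·3 + ½·6·3² = 3 m; v ends 10 m/s.
3–5 s: v starts 10 m/s; Δx = 10·2 + ½·-10·2² = 0 m; v ends -10 m/s.
5–10 s: v starts -10 m/s; Δx = -10·5 + ½·-6·5² = -125 m; v ends -40 m/s.
x(10) = -1 + Σ Δx = -123 m.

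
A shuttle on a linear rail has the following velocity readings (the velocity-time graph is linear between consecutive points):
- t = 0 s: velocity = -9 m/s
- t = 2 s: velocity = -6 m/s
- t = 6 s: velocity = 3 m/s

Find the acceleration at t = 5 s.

Acceleration is the slope of the v-t graph on 2–6 s: (3 − -6)/(6 − 2) = 2.25 m/s².

2.25 m/s²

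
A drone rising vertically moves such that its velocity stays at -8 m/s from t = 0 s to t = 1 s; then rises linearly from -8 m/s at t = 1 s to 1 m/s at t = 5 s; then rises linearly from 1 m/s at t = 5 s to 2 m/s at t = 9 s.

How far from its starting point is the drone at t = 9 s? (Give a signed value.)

-16 m

Net displacement equals the area under the velocity-time graph (areas below the axis count negative).
0–1 s: -8 × 1 = -8 m
1–5 s: ½(-8 + 1)(4) = -14 m
5–9 s: ½(1 + 2)(4) = 6 m
Net displacement = -16 m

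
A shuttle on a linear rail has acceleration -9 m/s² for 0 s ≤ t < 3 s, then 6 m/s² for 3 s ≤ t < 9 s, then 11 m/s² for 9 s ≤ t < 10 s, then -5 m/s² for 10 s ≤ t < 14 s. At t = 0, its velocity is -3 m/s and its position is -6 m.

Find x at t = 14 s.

On each constant-a segment, Δv = aΔt and Δx = v₀Δt + ½aΔt²; chain segment to segment.
0–3 s: v starts -3 m/s; Δx = -3·3 + ½·-9·3² = -49.5 m; v ends -30 m/s.
3–9 s: v starts -30 m/s; Δx = -30·6 + ½·6·6² = -72 m; v ends 6 m/s.
9–10 s: v starts 6 m/s; Δx = 6·1 + ½·11·1² = 11.5 m; v ends 17 m/s.
10–14 s: v starts 17 m/s; Δx = 17·4 + ½·-5·4² = 28 m; v ends -3 m/s.
x(14) = -6 + Σ Δx = -88 m.

-88 m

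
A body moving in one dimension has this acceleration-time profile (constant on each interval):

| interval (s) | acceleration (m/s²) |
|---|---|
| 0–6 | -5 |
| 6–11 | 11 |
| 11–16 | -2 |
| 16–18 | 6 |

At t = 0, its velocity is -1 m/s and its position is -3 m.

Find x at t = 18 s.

On each constant-a segment, Δv = aΔt and Δx = v₀Δt + ½aΔt²; chain segment to segment.
0–6 s: v starts -1 m/s; Δx = -1·6 + ½·-5·6² = -96 m; v ends -31 m/s.
6–11 s: v starts -31 m/s; Δx = -31·5 + ½·11·5² = -17.5 m; v ends 24 m/s.
11–16 s: v starts 24 m/s; Δx = 24·5 + ½·-2·5² = 95 m; v ends 14 m/s.
16–18 s: v starts 14 m/s; Δx = 14·2 + ½·6·2² = 40 m; v ends 26 m/s.
x(18) = -3 + Σ Δx = 18.5 m.

18.5 m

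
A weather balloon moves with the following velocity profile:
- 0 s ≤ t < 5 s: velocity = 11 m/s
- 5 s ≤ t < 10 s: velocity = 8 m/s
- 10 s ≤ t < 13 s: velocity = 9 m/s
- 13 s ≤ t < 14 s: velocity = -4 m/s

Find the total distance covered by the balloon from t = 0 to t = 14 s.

126 m

Total distance travelled is ∫|v| dt — sum the magnitudes of each area piece.
0–5 s: |11| × 5 = 55 m
5–10 s: |8| × 5 = 40 m
10–13 s: |9| × 3 = 27 m
13–14 s: |-4| × 1 = 4 m
Total distance = 126 m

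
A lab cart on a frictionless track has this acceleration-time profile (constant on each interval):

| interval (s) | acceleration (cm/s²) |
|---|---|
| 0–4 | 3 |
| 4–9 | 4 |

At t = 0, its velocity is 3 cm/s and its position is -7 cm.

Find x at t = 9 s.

154 cm

On each constant-a segment, Δv = aΔt and Δx = v₀Δt + ½aΔt²; chain segment to segment.
0–4 s: v starts 3 cm/s; Δx = 3·4 + ½·3·4² = 36 cm; v ends 15 cm/s.
4–9 s: v starts 15 cm/s; Δx = 15·5 + ½·4·5² = 125 cm; v ends 35 cm/s.
x(9) = -7 + Σ Δx = 154 cm.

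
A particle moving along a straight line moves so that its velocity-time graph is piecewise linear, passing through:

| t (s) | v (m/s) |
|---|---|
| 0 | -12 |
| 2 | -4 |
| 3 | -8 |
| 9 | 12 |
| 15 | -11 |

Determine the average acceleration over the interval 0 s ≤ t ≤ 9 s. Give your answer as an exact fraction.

Average acceleration = Δv/Δt = (12 − -12)/(9 − 0) = 8/3 m/s².

8/3 m/s²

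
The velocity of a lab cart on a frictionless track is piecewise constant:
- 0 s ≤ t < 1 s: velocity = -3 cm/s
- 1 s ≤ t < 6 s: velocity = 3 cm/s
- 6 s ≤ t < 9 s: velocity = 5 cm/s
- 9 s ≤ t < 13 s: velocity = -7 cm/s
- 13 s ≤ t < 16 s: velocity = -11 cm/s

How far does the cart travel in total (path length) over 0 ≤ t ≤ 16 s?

94 cm

Distance (not displacement) is the total path length: add the absolute areas under v-t.
0–1 s: |-3| × 1 = 3 cm
1–6 s: |3| × 5 = 15 cm
6–9 s: |5| × 3 = 15 cm
9–13 s: |-7| × 4 = 28 cm
13–16 s: |-11| × 3 = 33 cm
Total distance = 94 cm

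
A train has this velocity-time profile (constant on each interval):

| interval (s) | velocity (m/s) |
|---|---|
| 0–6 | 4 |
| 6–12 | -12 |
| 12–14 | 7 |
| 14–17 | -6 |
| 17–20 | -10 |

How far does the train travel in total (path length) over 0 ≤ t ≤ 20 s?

158 m

Total distance travelled is ∫|v| dt — sum the magnitudes of each area piece.
0–6 s: |4| × 6 = 24 m
6–12 s: |-12| × 6 = 72 m
12–14 s: |7| × 2 = 14 m
14–17 s: |-6| × 3 = 18 m
17–20 s: |-10| × 3 = 30 m
Total distance = 158 m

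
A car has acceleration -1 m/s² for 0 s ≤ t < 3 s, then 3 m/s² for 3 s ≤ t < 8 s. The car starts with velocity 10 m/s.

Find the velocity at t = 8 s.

22 m/s

Δv equals the area under the a-t graph; then v = v₀ + Δv.
0–3 s: -1 × 3 = -3 m/s
3–8 s: 3 × 5 = 15 m/s
Δv = 12 m/s, so v(8) = 10 + (12) = 22 m/s.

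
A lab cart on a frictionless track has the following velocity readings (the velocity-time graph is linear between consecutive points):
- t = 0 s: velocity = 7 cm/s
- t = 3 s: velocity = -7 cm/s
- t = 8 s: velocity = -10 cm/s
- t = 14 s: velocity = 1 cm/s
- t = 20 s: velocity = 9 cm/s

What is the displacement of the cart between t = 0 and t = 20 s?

-39.5 cm

Net displacement equals the area under the velocity-time graph (areas below the axis count negative).
0–3 s: ½(7 + -7)(3) = 0 cm
3–8 s: ½(-7 + -10)(5) = -42.5 cm
8–14 s: ½(-10 + 1)(6) = -27 cm
14–20 s: ½(1 + 9)(6) = 30 cm
Net displacement = -39.5 cm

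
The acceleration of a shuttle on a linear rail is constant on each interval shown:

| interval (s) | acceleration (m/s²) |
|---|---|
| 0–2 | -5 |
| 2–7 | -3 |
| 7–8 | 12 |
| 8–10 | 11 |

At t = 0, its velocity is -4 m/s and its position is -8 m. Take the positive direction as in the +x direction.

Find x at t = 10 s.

-168.5 m

On each constant-a segment, Δv = aΔt and Δx = v₀Δt + ½aΔt²; chain segment to segment.
0–2 s: v starts -4 m/s; Δx = -4·2 + ½·-5·2² = -18 m; v ends -14 m/s.
2–7 s: v starts -14 m/s; Δx = -14·5 + ½·-3·5² = -107.5 m; v ends -29 m/s.
7–8 s: v starts -29 m/s; Δx = -29·1 + ½·12·1² = -23 m; v ends -17 m/s.
8–10 s: v starts -17 m/s; Δx = -17·2 + ½·11·2² = -12 m; v ends 5 m/s.
x(10) = -8 + Σ Δx = -168.5 m.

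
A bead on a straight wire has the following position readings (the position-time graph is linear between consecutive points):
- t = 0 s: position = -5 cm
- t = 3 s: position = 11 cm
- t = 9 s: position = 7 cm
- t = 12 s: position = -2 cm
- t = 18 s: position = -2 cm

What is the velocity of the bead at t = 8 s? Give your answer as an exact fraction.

-2/3 cm/s

Velocity is the slope of the x-t graph on 3–9 s: (7 − 11)/(9 − 3) = -2/3 cm/s.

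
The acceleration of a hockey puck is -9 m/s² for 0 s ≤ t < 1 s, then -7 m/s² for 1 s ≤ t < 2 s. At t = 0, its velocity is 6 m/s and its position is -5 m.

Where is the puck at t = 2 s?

-10 m

On each constant-a segment, Δv = aΔt and Δx = v₀Δt + ½aΔt²; chain segment to segment.
0–1 s: v starts 6 m/s; Δx = 6·1 + ½·-9·1² = 1.5 m; v ends -3 m/s.
1–2 s: v starts -3 m/s; Δx = -3·1 + ½·-7·1² = -6.5 m; v ends -10 m/s.
x(2) = -5 + Σ Δx = -10 m.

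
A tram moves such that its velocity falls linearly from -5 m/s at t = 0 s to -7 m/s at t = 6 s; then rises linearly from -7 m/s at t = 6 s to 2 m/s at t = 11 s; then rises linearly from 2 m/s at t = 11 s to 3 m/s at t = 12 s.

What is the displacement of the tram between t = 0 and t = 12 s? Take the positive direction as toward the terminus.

Displacement is the signed area under the v-t curve.
0–6 s: ½(-5 + -7)(6) = -36 m
6–11 s: ½(-7 + 2)(5) = -12.5 m
11–12 s: ½(2 + 3)(1) = 2.5 m
Net displacement = -46 m

-46 m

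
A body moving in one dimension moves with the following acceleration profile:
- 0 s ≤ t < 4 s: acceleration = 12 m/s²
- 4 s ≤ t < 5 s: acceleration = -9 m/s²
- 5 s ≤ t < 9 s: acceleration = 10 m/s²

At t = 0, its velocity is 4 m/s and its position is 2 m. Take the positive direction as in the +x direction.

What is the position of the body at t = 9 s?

On each constant-a segment, Δv = aΔt and Δx = v₀Δt + ½aΔt²; chain segment to segment.
0–4 s: v starts 4 m/s; Δx = 4·4 + ½·12·4² = 112 m; v ends 52 m/s.
4–5 s: v starts 52 m/s; Δx = 52·1 + ½·-9·1² = 47.5 m; v ends 43 m/s.
5–9 s: v starts 43 m/s; Δx = 43·4 + ½·10·4² = 252 m; v ends 83 m/s.
x(9) = 2 + Σ Δx = 413.5 m.

413.5 m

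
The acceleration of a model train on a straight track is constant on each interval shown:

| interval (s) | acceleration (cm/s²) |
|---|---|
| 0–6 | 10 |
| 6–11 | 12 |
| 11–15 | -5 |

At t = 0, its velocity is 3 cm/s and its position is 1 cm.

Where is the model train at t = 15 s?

1116 cm

On each constant-a segment, Δv = aΔt and Δx = v₀Δt + ½aΔt²; chain segment to segment.
0–6 s: v starts 3 cm/s; Δx = 3·6 + ½·10·6² = 198 cm; v ends 63 cm/s.
6–11 s: v starts 63 cm/s; Δx = 63·5 + ½·12·5² = 465 cm; v ends 123 cm/s.
11–15 s: v starts 123 cm/s; Δx = 123·4 + ½·-5·4² = 452 cm; v ends 103 cm/s.
x(15) = 1 + Σ Δx = 1116 cm.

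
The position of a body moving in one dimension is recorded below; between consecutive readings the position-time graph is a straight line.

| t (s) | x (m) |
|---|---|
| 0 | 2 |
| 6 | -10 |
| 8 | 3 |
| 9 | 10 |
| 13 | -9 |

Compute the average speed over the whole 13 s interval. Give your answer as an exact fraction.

Average speed = (total path length)/(elapsed time); on a piecewise-linear x-t graph the path length is Σ|Δx|.
0–6 s: |Δx| = |-10 − 2| = 12 m
6–8 s: |Δx| = |3 − -10| = 13 m
8–9 s: |Δx| = |10 − 3| = 7 m
9–13 s: |Δx| = |-9 − 10| = 19 m
Total path = 51 m; average speed = 51/13 = 51/13 m/s.

51/13 m/s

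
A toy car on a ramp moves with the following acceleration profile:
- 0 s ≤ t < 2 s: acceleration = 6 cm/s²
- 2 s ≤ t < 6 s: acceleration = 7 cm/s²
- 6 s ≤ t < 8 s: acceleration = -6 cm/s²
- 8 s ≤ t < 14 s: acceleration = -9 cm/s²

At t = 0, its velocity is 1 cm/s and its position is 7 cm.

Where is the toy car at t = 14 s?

On each constant-a segment, Δv = aΔt and Δx = v₀Δt + ½aΔt²; chain segment to segment.
0–2 s: v starts 1 cm/s; Δx = 1·2 + ½·6·2² = 14 cm; v ends 13 cm/s.
2–6 s: v starts 13 cm/s; Δx = 13·4 + ½·7·4² = 108 cm; v ends 41 cm/s.
6–8 s: v starts 41 cm/s; Δx = 41·2 + ½·-6·2² = 70 cm; v ends 29 cm/s.
8–14 s: v starts 29 cm/s; Δx = 29·6 + ½·-9·6² = 12 cm; v ends -25 cm/s.
x(14) = 7 + Σ Δx = 211 cm.

211 cm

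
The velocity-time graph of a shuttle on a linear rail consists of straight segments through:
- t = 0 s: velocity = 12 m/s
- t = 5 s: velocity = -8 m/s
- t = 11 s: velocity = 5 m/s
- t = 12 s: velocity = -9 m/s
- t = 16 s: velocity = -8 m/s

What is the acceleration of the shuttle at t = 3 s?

-4 m/s²

Acceleration is the slope of the v-t graph on 0–5 s: (-8 − 12)/(5 − 0) = -4 m/s².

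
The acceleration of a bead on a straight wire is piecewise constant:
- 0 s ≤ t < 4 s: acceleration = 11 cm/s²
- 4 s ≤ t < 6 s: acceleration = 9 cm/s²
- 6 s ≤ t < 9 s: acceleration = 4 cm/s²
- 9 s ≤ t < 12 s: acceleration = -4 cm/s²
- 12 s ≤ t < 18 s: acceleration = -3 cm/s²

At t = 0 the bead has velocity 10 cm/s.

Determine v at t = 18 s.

Δv equals the area under the a-t graph; then v = v₀ + Δv.
0–4 s: 11 × 4 = 44 cm/s
4–6 s: 9 × 2 = 18 cm/s
6–9 s: 4 × 3 = 12 cm/s
9–12 s: -4 × 3 = -12 cm/s
12–18 s: -3 × 6 = -18 cm/s
Δv = 44 cm/s, so v(18) = 10 + (44) = 54 cm/s.

54 cm/s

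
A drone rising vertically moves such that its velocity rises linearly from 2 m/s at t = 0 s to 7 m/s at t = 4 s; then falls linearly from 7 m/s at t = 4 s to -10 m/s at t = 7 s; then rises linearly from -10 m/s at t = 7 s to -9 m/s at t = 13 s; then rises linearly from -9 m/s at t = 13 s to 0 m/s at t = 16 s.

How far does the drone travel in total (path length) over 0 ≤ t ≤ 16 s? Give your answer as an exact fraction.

1728/17 m

Distance (not displacement) is the total path length: add the absolute areas under v-t.
0–4 s: |½(2 + 7)(4)| = 18 m
4–7 s: v = 0 at t = 89/17 s; triangle areas 147/34 + 150/17 = 447/34 m
7–13 s: |½(-10 + -9)(6)| = 57 m
13–16 s: |½(-9 + 0)(3)| = 13.5 m
Total distance = 1728/17 m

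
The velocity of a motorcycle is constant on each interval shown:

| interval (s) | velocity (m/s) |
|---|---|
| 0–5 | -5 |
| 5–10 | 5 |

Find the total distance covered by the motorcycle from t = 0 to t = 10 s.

50 m

Distance (not displacement) is the total path length: add the absolute areas under v-t.
0–5 s: |-5| × 5 = 25 m
5–10 s: |5| × 5 = 25 m
Total distance = 50 m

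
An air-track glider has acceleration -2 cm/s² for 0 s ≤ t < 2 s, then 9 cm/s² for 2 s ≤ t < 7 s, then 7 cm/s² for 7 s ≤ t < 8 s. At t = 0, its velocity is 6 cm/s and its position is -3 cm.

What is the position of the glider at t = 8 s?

On each constant-a segment, Δv = aΔt and Δx = v₀Δt + ½aΔt²; chain segment to segment.
0–2 s: v starts 6 cm/s; Δx = 6·2 + ½·-2·2² = 8 cm; v ends 2 cm/s.
2–7 s: v starts 2 cm/s; Δx = 2·5 + ½·9·5² = 122.5 cm; v ends 47 cm/s.
7–8 s: v starts 47 cm/s; Δx = 47·1 + ½·7·1² = 50.5 cm; v ends 54 cm/s.
x(8) = -3 + Σ Δx = 178 cm.

178 cm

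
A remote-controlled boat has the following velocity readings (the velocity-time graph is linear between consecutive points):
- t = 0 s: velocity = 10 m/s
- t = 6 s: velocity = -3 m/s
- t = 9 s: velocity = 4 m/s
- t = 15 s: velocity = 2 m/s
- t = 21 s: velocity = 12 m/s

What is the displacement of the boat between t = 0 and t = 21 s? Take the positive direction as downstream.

Displacement is the signed area under the v-t curve.
0–6 s: ½(10 + -3)(6) = 21 m
6–9 s: ½(-3 + 4)(3) = 1.5 m
9–15 s: ½(4 + 2)(6) = 18 m
15–21 s: ½(2 + 12)(6) = 42 m
Net displacement = 82.5 m

82.5 m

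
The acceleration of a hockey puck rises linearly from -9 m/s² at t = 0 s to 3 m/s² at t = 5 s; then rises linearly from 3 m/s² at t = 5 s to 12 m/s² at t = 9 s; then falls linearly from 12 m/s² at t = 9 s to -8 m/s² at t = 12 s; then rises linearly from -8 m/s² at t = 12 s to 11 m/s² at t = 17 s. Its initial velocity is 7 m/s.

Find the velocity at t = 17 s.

35.5 m/s

Δv equals the area under the a-t graph; then v = v₀ + Δv.
0–5 s: ½(-9 + 3)(5) = -15 m/s
5–9 s: ½(3 + 12)(4) = 30 m/s
9–12 s: ½(12 + -8)(3) = 6 m/s
12–17 s: ½(-8 + 11)(5) = 7.5 m/s
Δv = 28.5 m/s, so v(17) = 7 + (28.5) = 35.5 m/s.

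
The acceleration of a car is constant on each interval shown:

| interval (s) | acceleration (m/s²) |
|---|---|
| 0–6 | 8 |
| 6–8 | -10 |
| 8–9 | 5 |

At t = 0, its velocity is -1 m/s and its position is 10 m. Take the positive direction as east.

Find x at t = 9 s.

On each constant-a segment, Δv = aΔt and Δx = v₀Δt + ½aΔt²; chain segment to segment.
0–6 s: v starts -1 m/s; Δx = -1·6 + ½·8·6² = 138 m; v ends 47 m/s.
6–8 s: v starts 47 m/s; Δx = 47·2 + ½·-10·2² = 74 m; v ends 27 m/s.
8–9 s: v starts 27 m/s; Δx = 27·1 + ½·5·1² = 29.5 m; v ends 32 m/s.
x(9) = 10 + Σ Δx = 251.5 m.

251.5 m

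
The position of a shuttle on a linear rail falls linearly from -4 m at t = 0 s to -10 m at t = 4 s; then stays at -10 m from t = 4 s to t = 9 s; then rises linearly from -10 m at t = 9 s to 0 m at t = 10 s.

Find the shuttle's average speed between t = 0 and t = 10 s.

Average speed = (total path length)/(elapsed time); on a piecewise-linear x-t graph the path length is Σ|Δx|.
0–4 s: |Δx| = |-10 − -4| = 6 m
4–9 s: |Δx| = |-10 − -10| = 0 m
9–10 s: |Δx| = |0 − -10| = 10 m
Total path = 16 m; average speed = 16/10 = 1.6 m/s.

1.6 m/s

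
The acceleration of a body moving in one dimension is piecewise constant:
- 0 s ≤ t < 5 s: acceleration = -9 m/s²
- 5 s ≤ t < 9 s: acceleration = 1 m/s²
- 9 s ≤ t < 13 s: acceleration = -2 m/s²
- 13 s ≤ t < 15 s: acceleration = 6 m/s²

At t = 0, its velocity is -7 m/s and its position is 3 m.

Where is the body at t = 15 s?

-652.5 m

On each constant-a segment, Δv = aΔt and Δx = v₀Δt + ½aΔt²; chain segment to segment.
0–5 s: v starts -7 m/s; Δx = -7·5 + ½·-9·5² = -147.5 m; v ends -52 m/s.
5–9 s: v starts -52 m/s; Δx = -52·4 + ½·1·4² = -200 m; v ends -48 m/s.
9–13 s: v starts -48 m/s; Δx = -48·4 + ½·-2·4² = -208 m; v ends -56 m/s.
13–15 s: v starts -56 m/s; Δx = -56·2 + ½·6·2² = -100 m; v ends -44 m/s.
x(15) = 3 + Σ Δx = -652.5 m.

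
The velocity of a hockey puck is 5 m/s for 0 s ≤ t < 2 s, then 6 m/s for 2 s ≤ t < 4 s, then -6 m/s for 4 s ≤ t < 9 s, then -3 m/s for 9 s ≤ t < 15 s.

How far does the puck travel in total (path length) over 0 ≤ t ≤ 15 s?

Total distance travelled is ∫|v| dt — sum the magnitudes of each area piece.
0–2 s: |5| × 2 = 10 m
2–4 s: |6| × 2 = 12 m
4–9 s: |-6| × 5 = 30 m
9–15 s: |-3| × 6 = 18 m
Total distance = 70 m

70 m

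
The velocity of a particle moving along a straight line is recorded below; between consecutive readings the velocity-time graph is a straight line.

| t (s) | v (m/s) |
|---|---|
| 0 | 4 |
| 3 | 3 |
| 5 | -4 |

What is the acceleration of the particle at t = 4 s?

-3.5 m/s²

Acceleration is the slope of the v-t graph on 3–5 s: (-4 − 3)/(5 − 3) = -3.5 m/s².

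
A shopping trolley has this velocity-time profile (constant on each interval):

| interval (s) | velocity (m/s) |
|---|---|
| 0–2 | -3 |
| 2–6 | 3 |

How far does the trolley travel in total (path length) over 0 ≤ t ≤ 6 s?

Total distance travelled is ∫|v| dt — sum the magnitudes of each area piece.
0–2 s: |-3| × 2 = 6 m
2–6 s: |3| × 4 = 12 m
Total distance = 18 m

18 m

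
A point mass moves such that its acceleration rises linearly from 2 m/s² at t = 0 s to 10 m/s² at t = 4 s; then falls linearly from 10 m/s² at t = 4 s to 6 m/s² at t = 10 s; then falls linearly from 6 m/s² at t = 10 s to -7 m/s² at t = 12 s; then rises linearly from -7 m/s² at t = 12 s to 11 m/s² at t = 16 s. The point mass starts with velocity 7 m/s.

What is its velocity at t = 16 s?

Δv equals the area under the a-t graph; then v = v₀ + Δv.
0–4 s: ½(2 + 10)(4) = 24 m/s
4–10 s: ½(10 + 6)(6) = 48 m/s
10–12 s: ½(6 + -7)(2) = -1 m/s
12–16 s: ½(-7 + 11)(4) = 8 m/s
Δv = 79 m/s, so v(16) = 7 + (79) = 86 m/s.

86 m/s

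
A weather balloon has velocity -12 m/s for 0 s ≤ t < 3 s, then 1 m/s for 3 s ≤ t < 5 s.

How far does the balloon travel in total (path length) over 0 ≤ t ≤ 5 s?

Distance (not displacement) is the total path length: add the absolute areas under v-t.
0–3 s: |-12| × 3 = 36 m
3–5 s: |1| × 2 = 2 m
Total distance = 38 m

38 m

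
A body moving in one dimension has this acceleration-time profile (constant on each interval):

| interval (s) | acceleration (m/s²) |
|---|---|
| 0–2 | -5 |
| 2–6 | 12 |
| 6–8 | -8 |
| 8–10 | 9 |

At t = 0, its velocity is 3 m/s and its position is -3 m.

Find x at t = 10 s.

195 m

On each constant-a segment, Δv = aΔt and Δx = v₀Δt + ½aΔt²; chain segment to segment.
0–2 s: v starts 3 m/s; Δx = 3·2 + ½·-5·2² = -4 m; v ends -7 m/s.
2–6 s: v starts -7 m/s; Δx = -7·4 + ½·12·4² = 68 m; v ends 41 m/s.
6–8 s: v starts 41 m/s; Δx = 41·2 + ½·-8·2² = 66 m; v ends 25 m/s.
8–10 s: v starts 25 m/s; Δx = 25·2 + ½·9·2² = 68 m; v ends 43 m/s.
x(10) = -3 + Σ Δx = 195 m.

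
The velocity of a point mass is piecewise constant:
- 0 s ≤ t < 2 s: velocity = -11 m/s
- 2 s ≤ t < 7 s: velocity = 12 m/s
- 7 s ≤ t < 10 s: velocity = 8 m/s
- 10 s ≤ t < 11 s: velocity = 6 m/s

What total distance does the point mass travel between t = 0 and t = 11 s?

Distance (not displacement) is the total path length: add the absolute areas under v-t.
0–2 s: |-11| × 2 = 22 m
2–7 s: |12| × 5 = 60 m
7–10 s: |8| × 3 = 24 m
10–11 s: |6| × 1 = 6 m
Total distance = 112 m

112 m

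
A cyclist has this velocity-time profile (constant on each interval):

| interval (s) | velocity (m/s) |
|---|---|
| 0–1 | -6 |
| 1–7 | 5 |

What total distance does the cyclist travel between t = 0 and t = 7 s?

Distance (not displacement) is the total path length: add the absolute areas under v-t.
0–1 s: |-6| × 1 = 6 m
1–7 s: |5| × 6 = 30 m
Total distance = 36 m

36 m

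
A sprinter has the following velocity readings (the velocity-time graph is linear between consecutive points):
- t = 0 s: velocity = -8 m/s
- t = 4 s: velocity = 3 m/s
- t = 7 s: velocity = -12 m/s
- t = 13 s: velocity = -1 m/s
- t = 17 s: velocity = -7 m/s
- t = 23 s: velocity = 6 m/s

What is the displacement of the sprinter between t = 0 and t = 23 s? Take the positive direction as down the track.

-81.5 m

Displacement is the signed area under the v-t curve.
0–4 s: ½(-8 + 3)(4) = -10 m
4–7 s: ½(3 + -12)(3) = -13.5 m
7–13 s: ½(-12 + -1)(6) = -39 m
13–17 s: ½(-1 + -7)(4) = -16 m
17–23 s: ½(-7 + 6)(6) = -3 m
Net displacement = -81.5 m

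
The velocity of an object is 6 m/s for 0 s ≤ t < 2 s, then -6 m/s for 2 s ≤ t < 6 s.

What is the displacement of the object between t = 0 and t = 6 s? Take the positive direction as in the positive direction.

-12 m

Net displacement equals the area under the velocity-time graph (areas below the axis count negative).
0–2 s: 6 × 2 = 12 m
2–6 s: -6 × 4 = -24 m
Net displacement = -12 m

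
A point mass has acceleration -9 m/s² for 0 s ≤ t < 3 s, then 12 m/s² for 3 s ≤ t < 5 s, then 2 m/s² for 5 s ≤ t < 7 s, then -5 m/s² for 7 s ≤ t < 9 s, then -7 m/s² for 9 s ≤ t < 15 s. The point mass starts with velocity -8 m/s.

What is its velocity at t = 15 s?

-59 m/s

Δv equals the area under the a-t graph; then v = v₀ + Δv.
0–3 s: -9 × 3 = -27 m/s
3–5 s: 12 × 2 = 24 m/s
5–7 s: 2 × 2 = 4 m/s
7–9 s: -5 × 2 = -10 m/s
9–15 s: -7 × 6 = -42 m/s
Δv = -51 m/s, so v(15) = -8 + (-51) = -59 m/s.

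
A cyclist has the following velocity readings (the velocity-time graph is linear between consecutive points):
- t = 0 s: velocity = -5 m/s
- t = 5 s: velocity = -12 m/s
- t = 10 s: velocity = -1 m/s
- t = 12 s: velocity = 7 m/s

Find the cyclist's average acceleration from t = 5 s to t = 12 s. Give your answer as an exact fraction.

19/7 m/s²

Average acceleration = Δv/Δt = (7 − -12)/(12 − 5) = 19/7 m/s².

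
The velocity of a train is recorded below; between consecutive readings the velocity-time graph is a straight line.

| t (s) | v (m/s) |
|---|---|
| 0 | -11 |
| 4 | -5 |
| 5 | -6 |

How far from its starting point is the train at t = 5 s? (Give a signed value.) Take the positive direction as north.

Displacement is the signed area under the v-t curve.
0–4 s: ½(-11 + -5)(4) = -32 m
4–5 s: ½(-5 + -6)(1) = -5.5 m
Net displacement = -37.5 m

-37.5 m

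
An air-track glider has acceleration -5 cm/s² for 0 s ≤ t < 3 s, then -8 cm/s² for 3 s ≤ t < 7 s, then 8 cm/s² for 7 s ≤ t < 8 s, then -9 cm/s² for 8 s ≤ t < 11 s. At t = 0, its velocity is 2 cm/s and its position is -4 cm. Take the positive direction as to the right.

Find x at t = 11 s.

-329 cm

On each constant-a segment, Δv = aΔt and Δx = v₀Δt + ½aΔt²; chain segment to segment.
0–3 s: v starts 2 cm/s; Δx = 2·3 + ½·-5·3² = -16.5 cm; v ends -13 cm/s.
3–7 s: v starts -13 cm/s; Δx = -13·4 + ½·-8·4² = -116 cm; v ends -45 cm/s.
7–8 s: v starts -45 cm/s; Δx = -45·1 + ½·8·1² = -41 cm; v ends -37 cm/s.
8–11 s: v starts -37 cm/s; Δx = -37·3 + ½·-9·3² = -151.5 cm; v ends -64 cm/s.
x(11) = -4 + Σ Δx = -329 cm.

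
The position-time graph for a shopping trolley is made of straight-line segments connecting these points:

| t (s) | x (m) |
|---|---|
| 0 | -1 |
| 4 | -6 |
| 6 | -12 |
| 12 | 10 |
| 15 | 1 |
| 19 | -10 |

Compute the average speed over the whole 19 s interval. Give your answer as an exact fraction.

Average speed = (total path length)/(elapsed time); on a piecewise-linear x-t graph the path length is Σ|Δx|.
0–4 s: |Δx| = |-6 − -1| = 5 m
4–6 s: |Δx| = |-12 − -6| = 6 m
6–12 s: |Δx| = |10 − -12| = 22 m
12–15 s: |Δx| = |1 − 10| = 9 m
15–19 s: |Δx| = |-10 − 1| = 11 m
Total path = 53 m; average speed = 53/19 = 53/19 m/s.

53/19 m/s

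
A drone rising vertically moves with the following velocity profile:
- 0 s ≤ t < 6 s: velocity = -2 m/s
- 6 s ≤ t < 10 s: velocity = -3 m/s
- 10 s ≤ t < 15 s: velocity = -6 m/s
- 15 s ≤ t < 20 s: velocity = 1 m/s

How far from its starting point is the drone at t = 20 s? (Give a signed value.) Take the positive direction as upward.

-49 m

Net displacement equals the area under the velocity-time graph (areas below the axis count negative).
0–6 s: -2 × 6 = -12 m
6–10 s: -3 × 4 = -12 m
10–15 s: -6 × 5 = -30 m
15–20 s: 1 × 5 = 5 m
Net displacement = -49 m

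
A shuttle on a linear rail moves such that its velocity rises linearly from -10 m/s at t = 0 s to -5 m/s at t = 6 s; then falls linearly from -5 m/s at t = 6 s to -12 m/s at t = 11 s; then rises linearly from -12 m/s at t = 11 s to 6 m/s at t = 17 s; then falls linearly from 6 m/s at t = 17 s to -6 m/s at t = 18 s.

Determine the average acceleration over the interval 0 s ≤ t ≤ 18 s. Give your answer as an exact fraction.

2/9 m/s²

Average acceleration = Δv/Δt = (-6 − -10)/(18 − 0) = 2/9 m/s².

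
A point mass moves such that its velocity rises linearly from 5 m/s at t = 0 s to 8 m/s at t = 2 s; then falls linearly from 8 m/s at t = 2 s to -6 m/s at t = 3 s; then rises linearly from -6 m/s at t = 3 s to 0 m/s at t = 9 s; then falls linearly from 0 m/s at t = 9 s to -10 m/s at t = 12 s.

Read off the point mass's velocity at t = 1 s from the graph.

6.5 m/s

On 0–2 s the graph is linear from 5 to 8 m/s: v(1) = 5 + (8 − 5)·(1 − 0)/(2 − 0) = 6.5 m/s.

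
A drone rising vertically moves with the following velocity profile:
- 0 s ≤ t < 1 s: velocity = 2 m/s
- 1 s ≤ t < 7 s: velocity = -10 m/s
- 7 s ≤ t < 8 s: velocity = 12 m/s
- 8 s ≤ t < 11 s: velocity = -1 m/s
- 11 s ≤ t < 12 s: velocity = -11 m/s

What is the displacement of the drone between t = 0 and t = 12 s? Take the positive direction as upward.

-60 m

Net displacement equals the area under the velocity-time graph (areas below the axis count negative).
0–1 s: 2 × 1 = 2 m
1–7 s: -10 × 6 = -60 m
7–8 s: 12 × 1 = 12 m
8–11 s: -1 × 3 = -3 m
11–12 s: -11 × 1 = -11 m
Net displacement = -60 m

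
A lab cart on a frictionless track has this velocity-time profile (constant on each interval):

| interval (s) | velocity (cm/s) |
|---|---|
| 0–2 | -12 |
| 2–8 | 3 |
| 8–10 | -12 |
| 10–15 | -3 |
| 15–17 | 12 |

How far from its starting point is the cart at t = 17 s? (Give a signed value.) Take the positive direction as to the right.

-21 cm

Displacement is the signed area under the v-t curve.
0–2 s: -12 × 2 = -24 cm
2–8 s: 3 × 6 = 18 cm
8–10 s: -12 × 2 = -24 cm
10–15 s: -3 × 5 = -15 cm
15–17 s: 12 × 2 = 24 cm
Net displacement = -21 cm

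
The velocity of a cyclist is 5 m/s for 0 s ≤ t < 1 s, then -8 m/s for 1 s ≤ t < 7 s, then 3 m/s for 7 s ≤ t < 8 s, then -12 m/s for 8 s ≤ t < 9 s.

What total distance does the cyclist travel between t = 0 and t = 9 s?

68 m

Total distance travelled is ∫|v| dt — sum the magnitudes of each area piece.
0–1 s: |5| × 1 = 5 m
1–7 s: |-8| × 6 = 48 m
7–8 s: |3| × 1 = 3 m
8–9 s: |-12| × 1 = 12 m
Total distance = 68 m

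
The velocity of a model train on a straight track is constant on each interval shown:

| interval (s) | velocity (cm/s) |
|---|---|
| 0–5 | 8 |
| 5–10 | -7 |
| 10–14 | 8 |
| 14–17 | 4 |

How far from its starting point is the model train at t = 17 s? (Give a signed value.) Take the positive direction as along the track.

Displacement is the signed area under the v-t curve.
0–5 s: 8 × 5 = 40 cm
5–10 s: -7 × 5 = -35 cm
10–14 s: 8 × 4 = 32 cm
14–17 s: 4 × 3 = 12 cm
Net displacement = 49 cm

49 cm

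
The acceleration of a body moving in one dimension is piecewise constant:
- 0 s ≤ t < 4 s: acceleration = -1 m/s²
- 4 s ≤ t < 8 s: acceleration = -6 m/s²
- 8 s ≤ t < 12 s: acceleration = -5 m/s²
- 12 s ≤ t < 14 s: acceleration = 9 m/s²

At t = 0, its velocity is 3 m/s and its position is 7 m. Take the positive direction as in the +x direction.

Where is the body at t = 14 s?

-253 m

On each constant-a segment, Δv = aΔt and Δx = v₀Δt + ½aΔt²; chain segment to segment.
0–4 s: v starts 3 m/s; Δx = 3·4 + ½·-1·4² = 4 m; v ends -1 m/s.
4–8 s: v starts -1 m/s; Δx = -1·4 + ½·-6·4² = -52 m; v ends -25 m/s.
8–12 s: v starts -25 m/s; Δx = -25·4 + ½·-5·4² = -140 m; v ends -45 m/s.
12–14 s: v starts -45 m/s; Δx = -45·2 + ½·9·2² = -72 m; v ends -27 m/s.
x(14) = 7 + Σ Δx = -253 m.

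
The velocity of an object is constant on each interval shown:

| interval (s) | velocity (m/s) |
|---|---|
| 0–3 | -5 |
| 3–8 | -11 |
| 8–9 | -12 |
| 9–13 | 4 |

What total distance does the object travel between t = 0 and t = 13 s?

Total distance travelled is ∫|v| dt — sum the magnitudes of each area piece.
0–3 s: |-5| × 3 = 15 m
3–8 s: |-11| × 5 = 55 m
8–9 s: |-12| × 1 = 12 m
9–13 s: |4| × 4 = 16 m
Total distance = 98 m

98 m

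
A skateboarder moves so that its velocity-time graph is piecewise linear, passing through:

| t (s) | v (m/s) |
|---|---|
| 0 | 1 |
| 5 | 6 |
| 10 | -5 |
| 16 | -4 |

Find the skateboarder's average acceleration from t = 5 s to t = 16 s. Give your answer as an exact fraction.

Average acceleration = Δv/Δt = (-4 − 6)/(16 − 5) = -10/11 m/s².

-10/11 m/s²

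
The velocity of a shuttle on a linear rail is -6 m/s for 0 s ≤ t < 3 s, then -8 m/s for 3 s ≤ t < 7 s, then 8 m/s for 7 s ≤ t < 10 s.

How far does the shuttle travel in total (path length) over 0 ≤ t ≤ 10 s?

74 m

Distance (not displacement) is the total path length: add the absolute areas under v-t.
0–3 s: |-6| × 3 = 18 m
3–7 s: |-8| × 4 = 32 m
7–10 s: |8| × 3 = 24 m
Total distance = 74 m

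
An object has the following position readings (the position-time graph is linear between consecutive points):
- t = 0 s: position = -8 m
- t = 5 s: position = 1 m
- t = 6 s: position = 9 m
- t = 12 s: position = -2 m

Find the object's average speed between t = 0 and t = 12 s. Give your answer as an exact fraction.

Average speed = (total path length)/(elapsed time); on a piecewise-linear x-t graph the path length is Σ|Δx|.
0–5 s: |Δx| = |1 − -8| = 9 m
5–6 s: |Δx| = |9 − 1| = 8 m
6–12 s: |Δx| = |-2 − 9| = 11 m
Total path = 28 m; average speed = 28/12 = 7/3 m/s.

7/3 m/s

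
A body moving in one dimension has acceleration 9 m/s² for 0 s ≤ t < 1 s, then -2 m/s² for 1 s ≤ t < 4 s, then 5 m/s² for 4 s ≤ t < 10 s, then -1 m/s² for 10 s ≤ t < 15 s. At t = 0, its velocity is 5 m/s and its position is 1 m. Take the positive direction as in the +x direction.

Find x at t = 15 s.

On each constant-a segment, Δv = aΔt and Δx = v₀Δt + ½aΔt²; chain segment to segment.
0–1 s: v starts 5 m/s; Δx = 5·1 + ½·9·1² = 9.5 m; v ends 14 m/s.
1–4 s: v starts 14 m/s; Δx = 14·3 + ½·-2·3² = 33 m; v ends 8 m/s.
4–10 s: v starts 8 m/s; Δx = 8·6 + ½·5·6² = 138 m; v ends 38 m/s.
10–15 s: v starts 38 m/s; Δx = 38·5 + ½·-1·5² = 177.5 m; v ends 33 m/s.
x(15) = 1 + Σ Δx = 359 m.

359 m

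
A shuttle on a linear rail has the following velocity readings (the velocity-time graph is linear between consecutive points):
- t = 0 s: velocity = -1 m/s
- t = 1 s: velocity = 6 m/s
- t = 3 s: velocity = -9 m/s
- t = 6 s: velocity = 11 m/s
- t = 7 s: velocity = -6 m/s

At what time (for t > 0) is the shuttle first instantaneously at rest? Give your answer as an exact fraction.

v changes sign on 0–1 s (from -1 to 6); the graph is linear there, so v = 0 at t = 0 + (1)·(1 − 0)/(6 − -1) = 1/7 s.

t = 1/7 s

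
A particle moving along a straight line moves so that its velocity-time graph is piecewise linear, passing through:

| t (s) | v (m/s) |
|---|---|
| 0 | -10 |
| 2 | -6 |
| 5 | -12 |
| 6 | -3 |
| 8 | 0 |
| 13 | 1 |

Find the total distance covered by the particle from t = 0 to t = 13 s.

56 m

Distance (not displacement) is the total path length: add the absolute areas under v-t.
0–2 s: |½(-10 + -6)(2)| = 16 m
2–5 s: |½(-6 + -12)(3)| = 27 m
5–6 s: |½(-12 + -3)(1)| = 7.5 m
6–8 s: |½(-3 + 0)(2)| = 3 m
8–13 s: |½(0 + 1)(5)| = 2.5 m
Total distance = 56 m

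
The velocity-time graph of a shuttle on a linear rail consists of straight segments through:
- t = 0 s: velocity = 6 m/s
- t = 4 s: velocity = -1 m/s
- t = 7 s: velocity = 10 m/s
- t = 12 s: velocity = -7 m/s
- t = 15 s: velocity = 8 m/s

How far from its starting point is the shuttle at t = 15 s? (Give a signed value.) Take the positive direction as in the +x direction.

32.5 m

Net displacement equals the area under the velocity-time graph (areas below the axis count negative).
0–4 s: ½(6 + -1)(4) = 10 m
4–7 s: ½(-1 + 10)(3) = 13.5 m
7–12 s: ½(10 + -7)(5) = 7.5 m
12–15 s: ½(-7 + 8)(3) = 1.5 m
Net displacement = 32.5 m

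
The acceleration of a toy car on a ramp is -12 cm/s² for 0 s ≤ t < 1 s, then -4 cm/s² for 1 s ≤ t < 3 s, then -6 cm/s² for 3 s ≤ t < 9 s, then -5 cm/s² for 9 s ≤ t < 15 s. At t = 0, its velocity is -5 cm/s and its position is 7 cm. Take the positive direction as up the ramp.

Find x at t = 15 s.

On each constant-a segment, Δv = aΔt and Δx = v₀Δt + ½aΔt²; chain segment to segment.
0–1 s: v starts -5 cm/s; Δx = -5·1 + ½·-12·1² = -11 cm; v ends -17 cm/s.
1–3 s: v starts -17 cm/s; Δx = -17·2 + ½·-4·2² = -42 cm; v ends -25 cm/s.
3–9 s: v starts -25 cm/s; Δx = -25·6 + ½·-6·6² = -258 cm; v ends -61 cm/s.
9–15 s: v starts -61 cm/s; Δx = -61·6 + ½·-5·6² = -456 cm; v ends -91 cm/s.
x(15) = 7 + Σ Δx = -760 cm.

-760 cm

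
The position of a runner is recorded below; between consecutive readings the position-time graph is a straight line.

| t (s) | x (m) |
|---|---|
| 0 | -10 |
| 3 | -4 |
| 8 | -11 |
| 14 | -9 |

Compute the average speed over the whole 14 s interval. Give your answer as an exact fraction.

15/14 m/s

Average speed = (total path length)/(elapsed time); on a piecewise-linear x-t graph the path length is Σ|Δx|.
0–3 s: |Δx| = |-4 − -10| = 6 m
3–8 s: |Δx| = |-11 − -4| = 7 m
8–14 s: |Δx| = |-9 − -11| = 2 m
Total path = 15 m; average speed = 15/14 = 15/14 m/s.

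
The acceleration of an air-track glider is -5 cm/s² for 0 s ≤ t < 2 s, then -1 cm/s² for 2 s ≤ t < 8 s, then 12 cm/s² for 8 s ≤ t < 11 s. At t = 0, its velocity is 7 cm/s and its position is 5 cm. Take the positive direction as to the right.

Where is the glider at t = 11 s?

0 cm

On each constant-a segment, Δv = aΔt and Δx = v₀Δt + ½aΔt²; chain segment to segment.
0–2 s: v starts 7 cm/s; Δx = 7·2 + ½·-5·2² = 4 cm; v ends -3 cm/s.
2–8 s: v starts -3 cm/s; Δx = -3·6 + ½·-1·6² = -36 cm; v ends -9 cm/s.
8–11 s: v starts -9 cm/s; Δx = -9·3 + ½·12·3² = 27 cm; v ends 27 cm/s.
x(11) = 5 + Σ Δx = 0 cm.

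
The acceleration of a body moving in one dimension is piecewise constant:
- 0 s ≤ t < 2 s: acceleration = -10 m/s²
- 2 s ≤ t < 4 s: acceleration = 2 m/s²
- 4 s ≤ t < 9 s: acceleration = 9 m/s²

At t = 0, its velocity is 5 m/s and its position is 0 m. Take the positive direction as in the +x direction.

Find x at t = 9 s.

21.5 m

On each constant-a segment, Δv = aΔt and Δx = v₀Δt + ½aΔt²; chain segment to segment.
0–2 s: v starts 5 m/s; Δx = 5·2 + ½·-10·2² = -10 m; v ends -15 m/s.
2–4 s: v starts -15 m/s; Δx = -15·2 + ½·2·2² = -26 m; v ends -11 m/s.
4–9 s: v starts -11 m/s; Δx = -11·5 + ½·9·5² = 57.5 m; v ends 34 m/s.
x(9) = 0 + Σ Δx = 21.5 m.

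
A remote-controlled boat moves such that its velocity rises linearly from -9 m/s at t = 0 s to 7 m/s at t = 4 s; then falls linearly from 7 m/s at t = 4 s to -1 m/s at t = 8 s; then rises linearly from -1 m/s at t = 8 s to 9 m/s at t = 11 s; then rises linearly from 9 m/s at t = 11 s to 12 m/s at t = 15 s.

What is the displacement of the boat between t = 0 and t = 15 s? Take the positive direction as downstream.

Net displacement equals the area under the velocity-time graph (areas below the axis count negative).
0–4 s: ½(-9 + 7)(4) = -4 m
4–8 s: ½(7 + -1)(4) = 12 m
8–11 s: ½(-1 + 9)(3) = 12 m
11–15 s: ½(9 + 12)(4) = 42 m
Net displacement = 62 m

62 m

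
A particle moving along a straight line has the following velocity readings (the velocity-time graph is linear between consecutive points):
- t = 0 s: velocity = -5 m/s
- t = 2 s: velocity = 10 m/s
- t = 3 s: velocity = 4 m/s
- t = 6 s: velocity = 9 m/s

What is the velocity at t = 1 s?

On 0–2 s the graph is linear from -5 to 10 m/s: v(1) = -5 + (10 − -5)·(1 − 0)/(2 − 0) = 2.5 m/s.

2.5 m/s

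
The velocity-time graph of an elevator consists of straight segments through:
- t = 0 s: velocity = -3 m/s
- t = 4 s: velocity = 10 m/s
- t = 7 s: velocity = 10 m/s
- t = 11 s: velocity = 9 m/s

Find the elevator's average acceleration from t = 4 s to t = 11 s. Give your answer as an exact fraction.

-1/7 m/s²

Average acceleration = Δv/Δt = (9 − 10)/(11 − 4) = -1/7 m/s².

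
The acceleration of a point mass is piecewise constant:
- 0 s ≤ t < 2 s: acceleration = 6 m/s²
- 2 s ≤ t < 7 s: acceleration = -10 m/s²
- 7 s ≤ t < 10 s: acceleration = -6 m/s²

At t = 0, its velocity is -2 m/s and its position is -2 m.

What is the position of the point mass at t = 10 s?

On each constant-a segment, Δv = aΔt and Δx = v₀Δt + ½aΔt²; chain segment to segment.
0–2 s: v starts -2 m/s; Δx = -2·2 + ½·6·2² = 8 m; v ends 10 m/s.
2–7 s: v starts 10 m/s; Δx = 10·5 + ½·-10·5² = -75 m; v ends -40 m/s.
7–10 s: v starts -40 m/s; Δx = -40·3 + ½·-6·3² = -147 m; v ends -58 m/s.
x(10) = -2 + Σ Δx = -216 m.

-216 m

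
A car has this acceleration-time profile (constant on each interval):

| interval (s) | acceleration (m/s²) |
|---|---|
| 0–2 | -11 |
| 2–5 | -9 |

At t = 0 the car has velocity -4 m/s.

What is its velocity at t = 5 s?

-53 m/s

Δv equals the area under the a-t graph; then v = v₀ + Δv.
0–2 s: -11 × 2 = -22 m/s
2–5 s: -9 × 3 = -27 m/s
Δv = -49 m/s, so v(5) = -4 + (-49) = -53 m/s.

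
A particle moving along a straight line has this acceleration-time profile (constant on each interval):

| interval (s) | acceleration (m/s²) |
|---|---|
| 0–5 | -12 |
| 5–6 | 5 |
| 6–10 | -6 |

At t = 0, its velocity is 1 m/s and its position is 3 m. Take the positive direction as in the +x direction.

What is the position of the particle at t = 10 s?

On each constant-a segment, Δv = aΔt and Δx = v₀Δt + ½aΔt²; chain segment to segment.
0–5 s: v starts 1 m/s; Δx = 1·5 + ½·-12·5² = -145 m; v ends -59 m/s.
5–6 s: v starts -59 m/s; Δx = -59·1 + ½·5·1² = -56.5 m; v ends -54 m/s.
6–10 s: v starts -54 m/s; Δx = -54·4 + ½·-6·4² = -264 m; v ends -78 m/s.
x(10) = 3 + Σ Δx = -462.5 m.

-462.5 m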